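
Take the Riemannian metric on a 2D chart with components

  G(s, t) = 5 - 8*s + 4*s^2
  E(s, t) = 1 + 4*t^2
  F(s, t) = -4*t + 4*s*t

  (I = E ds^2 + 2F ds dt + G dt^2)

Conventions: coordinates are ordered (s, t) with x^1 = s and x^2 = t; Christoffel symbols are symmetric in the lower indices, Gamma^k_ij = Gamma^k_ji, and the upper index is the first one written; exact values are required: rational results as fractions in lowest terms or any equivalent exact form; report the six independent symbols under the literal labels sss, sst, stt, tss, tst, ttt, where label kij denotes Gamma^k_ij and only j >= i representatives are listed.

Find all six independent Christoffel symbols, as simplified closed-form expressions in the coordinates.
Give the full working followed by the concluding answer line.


E = 1 + 4*t^2; F = -4*t + 4*s*t; G = 5 - 8*s + 4*s^2
Gamma^k_ij = (1/2) g^{kl} (d_i g_jl + d_j g_il - d_l g_ij), with g^inv = (1/(EG-F^2)) [[G, -F], [-F, E]]
first partials: E_s = 0, E_t = 8*t, F_s = 4*t, F_t = -4 + 4*s, G_s = -8 + 8*s, G_t = 0
D = EG - F^2 = 5 - 8*s + 4*t^2 + 4*s^2
expanded: Gamma^s_ss = (G E_s - 2F F_s + F E_t)/(2D), Gamma^s_st = (G E_t - F G_s)/(2D), Gamma^s_tt = (2G F_t - G G_s - F G_t)/(2D), Gamma^t_ss = (2E F_s - E E_t - F E_s)/(2D), Gamma^t_st = (E G_s - F E_t)/(2D), Gamma^t_tt = (E G_t - 2F F_t + F G_s)/(2D); substitute and cancel common factors

Answer: Gamma_sss = 0, Gamma_sst = 4*t/(4*s^2 - 8*s + 4*t^2 + 5), Gamma_stt = 0, Gamma_tss = 0, Gamma_tst = (4*s - 4)/(4*s^2 - 8*s + 4*t^2 + 5), Gamma_ttt = 0


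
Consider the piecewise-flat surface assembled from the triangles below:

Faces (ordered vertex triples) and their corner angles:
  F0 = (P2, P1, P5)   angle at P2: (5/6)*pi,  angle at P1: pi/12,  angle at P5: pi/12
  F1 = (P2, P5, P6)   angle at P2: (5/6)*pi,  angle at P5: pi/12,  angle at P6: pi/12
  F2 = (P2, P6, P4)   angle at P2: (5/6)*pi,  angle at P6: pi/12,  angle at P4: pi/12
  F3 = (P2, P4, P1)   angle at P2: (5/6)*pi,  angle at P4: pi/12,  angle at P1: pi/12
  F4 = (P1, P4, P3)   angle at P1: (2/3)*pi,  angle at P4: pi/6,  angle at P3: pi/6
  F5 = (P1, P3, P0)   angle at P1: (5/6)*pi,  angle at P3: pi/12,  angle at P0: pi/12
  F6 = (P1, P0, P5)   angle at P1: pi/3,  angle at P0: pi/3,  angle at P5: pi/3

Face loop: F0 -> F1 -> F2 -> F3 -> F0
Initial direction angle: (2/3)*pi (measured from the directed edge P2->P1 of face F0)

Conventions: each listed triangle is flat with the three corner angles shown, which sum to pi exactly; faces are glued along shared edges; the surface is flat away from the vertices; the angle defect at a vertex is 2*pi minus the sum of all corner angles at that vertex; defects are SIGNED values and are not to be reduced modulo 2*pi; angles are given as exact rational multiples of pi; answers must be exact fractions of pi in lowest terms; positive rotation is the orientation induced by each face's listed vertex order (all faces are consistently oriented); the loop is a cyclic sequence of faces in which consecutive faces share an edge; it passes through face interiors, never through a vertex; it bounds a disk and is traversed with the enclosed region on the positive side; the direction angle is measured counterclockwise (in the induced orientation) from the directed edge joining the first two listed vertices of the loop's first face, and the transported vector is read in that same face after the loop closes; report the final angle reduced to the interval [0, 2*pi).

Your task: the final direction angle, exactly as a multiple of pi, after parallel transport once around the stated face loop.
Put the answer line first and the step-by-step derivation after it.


Answer: final direction angle = (4/3)*pi

enclosed vertex P2: corner angles sum to (10/3)*pi, defect = 2*pi - (10/3)*pi = (-4/3)*pi
the final direction is the initial angle plus the enclosed defects, taken mod 2*pi in the induced orientation
final angle = (2/3)*pi - (4/3)*pi = (4/3)*pi (mod 2*pi)


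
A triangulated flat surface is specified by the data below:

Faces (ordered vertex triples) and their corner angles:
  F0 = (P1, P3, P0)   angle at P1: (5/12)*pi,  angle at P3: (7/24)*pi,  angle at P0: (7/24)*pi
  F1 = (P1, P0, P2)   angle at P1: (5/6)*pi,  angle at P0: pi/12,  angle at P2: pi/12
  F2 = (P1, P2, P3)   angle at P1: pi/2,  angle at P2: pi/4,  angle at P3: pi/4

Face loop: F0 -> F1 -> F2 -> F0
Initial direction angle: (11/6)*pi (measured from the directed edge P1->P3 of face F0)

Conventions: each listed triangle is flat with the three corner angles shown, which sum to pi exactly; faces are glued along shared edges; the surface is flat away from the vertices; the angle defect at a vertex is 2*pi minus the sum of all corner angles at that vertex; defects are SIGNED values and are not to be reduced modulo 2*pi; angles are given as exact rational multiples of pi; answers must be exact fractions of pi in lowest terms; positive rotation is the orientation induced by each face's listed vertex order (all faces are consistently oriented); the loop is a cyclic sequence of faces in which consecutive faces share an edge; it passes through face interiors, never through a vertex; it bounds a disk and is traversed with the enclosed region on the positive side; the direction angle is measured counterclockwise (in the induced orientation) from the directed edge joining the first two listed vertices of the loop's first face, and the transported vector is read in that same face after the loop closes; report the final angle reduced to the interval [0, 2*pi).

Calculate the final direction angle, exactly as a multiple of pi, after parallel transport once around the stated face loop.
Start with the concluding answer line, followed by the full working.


Answer: final direction angle = pi/12

enclosed vertex P1: corner angles sum to (7/4)*pi, defect = 2*pi - (7/4)*pi = pi/4
holonomy = initial angle + sum of enclosed defects (mod 2*pi), positive in the induced orientation
final angle = (11/6)*pi + pi/4 = pi/12 (mod 2*pi)


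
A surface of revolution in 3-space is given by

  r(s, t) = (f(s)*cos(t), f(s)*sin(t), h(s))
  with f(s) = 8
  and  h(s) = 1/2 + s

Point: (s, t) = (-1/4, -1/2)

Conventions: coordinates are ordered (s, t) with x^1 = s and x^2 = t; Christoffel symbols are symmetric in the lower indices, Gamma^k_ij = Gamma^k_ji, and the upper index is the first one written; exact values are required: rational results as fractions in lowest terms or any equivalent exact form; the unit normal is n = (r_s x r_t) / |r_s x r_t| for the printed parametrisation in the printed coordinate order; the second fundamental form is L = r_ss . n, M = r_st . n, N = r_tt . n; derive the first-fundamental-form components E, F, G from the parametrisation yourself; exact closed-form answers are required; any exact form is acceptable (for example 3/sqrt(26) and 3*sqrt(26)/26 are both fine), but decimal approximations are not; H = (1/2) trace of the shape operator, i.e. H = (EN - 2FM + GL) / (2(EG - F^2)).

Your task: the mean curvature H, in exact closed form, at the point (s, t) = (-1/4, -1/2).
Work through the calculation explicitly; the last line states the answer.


f = 8, f' = 0, f'' = 0, h' = 1, h'' = 0
E = 1, F = 0, G = 64; answer radicand W^2 = 1
unnormalised second-form numerators: l = 0, m = 0, n = 8; L = l/sqrt(1), and similarly M = m/sqrt(W^2), N = n/sqrt(W^2)
H = (E*n - 2*F*m + G*l) / (2*(EG - F^2)*sqrt(W^2)); E*n - 2*F*m + G*l = 8, EG - F^2 = 64, so H = (1/16)/sqrt(1)

Answer: H = 1/16


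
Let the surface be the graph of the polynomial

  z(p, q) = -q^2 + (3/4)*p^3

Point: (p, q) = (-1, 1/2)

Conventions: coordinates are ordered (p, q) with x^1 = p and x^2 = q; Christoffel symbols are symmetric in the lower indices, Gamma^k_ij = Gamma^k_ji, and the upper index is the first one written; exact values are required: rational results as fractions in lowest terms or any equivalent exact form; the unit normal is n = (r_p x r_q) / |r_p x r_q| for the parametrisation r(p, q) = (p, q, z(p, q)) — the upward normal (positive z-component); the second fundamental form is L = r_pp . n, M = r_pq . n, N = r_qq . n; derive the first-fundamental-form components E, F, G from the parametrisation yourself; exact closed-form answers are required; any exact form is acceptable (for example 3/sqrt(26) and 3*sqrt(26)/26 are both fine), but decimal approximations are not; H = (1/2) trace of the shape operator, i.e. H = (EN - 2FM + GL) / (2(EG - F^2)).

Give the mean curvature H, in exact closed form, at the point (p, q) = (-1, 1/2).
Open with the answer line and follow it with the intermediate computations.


Answer: H = -676*sqrt(113)/12769

z_p = 9/4, z_q = -1, z_pp = -9/2, z_pq = 0, z_qq = -2
E = 97/16, F = -9/4, G = 2; answer radicand W^2 = 113/16
unnormalised second-form numerators: l = -9/2, m = 0, n = -2; L = l/sqrt(113/16), and similarly M = m/sqrt(W^2), N = n/sqrt(W^2)
H = (E*n - 2*F*m + G*l) / (2*(EG - F^2)*sqrt(W^2)); E*n - 2*F*m + G*l = -169/8, EG - F^2 = 113/16, so H = (-169/113)/sqrt(113/16)


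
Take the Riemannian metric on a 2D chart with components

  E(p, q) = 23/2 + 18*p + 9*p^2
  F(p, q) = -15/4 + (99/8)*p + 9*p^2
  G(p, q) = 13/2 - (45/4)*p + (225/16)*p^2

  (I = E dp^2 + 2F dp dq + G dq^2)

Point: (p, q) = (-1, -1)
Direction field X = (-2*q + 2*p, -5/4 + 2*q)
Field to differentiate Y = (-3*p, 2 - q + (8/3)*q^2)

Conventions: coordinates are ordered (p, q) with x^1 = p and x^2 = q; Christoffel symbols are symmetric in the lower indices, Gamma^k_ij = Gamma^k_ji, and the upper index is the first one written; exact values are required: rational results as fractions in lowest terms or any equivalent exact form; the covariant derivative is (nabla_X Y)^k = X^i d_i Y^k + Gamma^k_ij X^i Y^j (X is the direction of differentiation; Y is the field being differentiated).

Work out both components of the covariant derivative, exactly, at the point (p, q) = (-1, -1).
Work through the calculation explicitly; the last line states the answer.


E = 5/2, F = -57/8, G = 509/16 at the point
E_p = 0, E_q = 0, F_p = -45/8, F_q = 0, G_p = -315/8, G_q = 0
EG - F^2 = 1841/64;  g^inv = (64/1841) * [[509/16, 57/8], [57/8, 5/2]]
first-kind symbols [ij,l] = (1/2)(d_i g_jl + d_j g_il - d_l g_ij): [pp,p] = E_p/2 = 0, [pp,q] = F_p - E_q/2 = -45/8, [pq,p] = E_q/2 = 0, [pq,q] = G_p/2 = -315/16, [qq,p] = F_q - G_p/2 = 315/16, [qq,q] = G_q/2 = 0
Gamma^p_ij = (G*[ij,p] - F*[ij,q])/(EG - F^2), Gamma^q_ij = (E*[ij,q] - F*[ij,p])/(EG - F^2)
Gamma_ppp = -2565/1841, Gamma_ppq = -2565/526, Gamma_pqq = 22905/1052, Gamma_qpp = -900/1841, Gamma_qpq = -450/263, Gamma_qqq = 2565/526
X = (0, -13/4), Y = (3, 17/3) at the point

Answer: (nabla_X Y)^p = -5655/16, (nabla_X Y)^q = -1261/24


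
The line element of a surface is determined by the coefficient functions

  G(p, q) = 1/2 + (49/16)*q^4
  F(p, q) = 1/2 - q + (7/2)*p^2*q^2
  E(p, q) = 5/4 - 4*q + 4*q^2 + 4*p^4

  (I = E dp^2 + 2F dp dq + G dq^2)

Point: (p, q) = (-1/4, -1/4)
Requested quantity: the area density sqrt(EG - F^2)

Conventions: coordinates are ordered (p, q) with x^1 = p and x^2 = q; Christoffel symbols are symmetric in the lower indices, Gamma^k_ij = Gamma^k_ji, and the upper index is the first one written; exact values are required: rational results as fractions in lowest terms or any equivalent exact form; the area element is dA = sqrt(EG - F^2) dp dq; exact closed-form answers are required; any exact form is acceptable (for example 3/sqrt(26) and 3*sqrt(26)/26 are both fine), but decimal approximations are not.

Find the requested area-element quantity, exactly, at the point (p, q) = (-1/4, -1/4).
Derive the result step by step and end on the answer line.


E = 161/64, F = 391/512, G = 2097/4096; EG - F^2 = 5773/8192

Answer: sqrt(EG - F^2) = sqrt(11546)/128


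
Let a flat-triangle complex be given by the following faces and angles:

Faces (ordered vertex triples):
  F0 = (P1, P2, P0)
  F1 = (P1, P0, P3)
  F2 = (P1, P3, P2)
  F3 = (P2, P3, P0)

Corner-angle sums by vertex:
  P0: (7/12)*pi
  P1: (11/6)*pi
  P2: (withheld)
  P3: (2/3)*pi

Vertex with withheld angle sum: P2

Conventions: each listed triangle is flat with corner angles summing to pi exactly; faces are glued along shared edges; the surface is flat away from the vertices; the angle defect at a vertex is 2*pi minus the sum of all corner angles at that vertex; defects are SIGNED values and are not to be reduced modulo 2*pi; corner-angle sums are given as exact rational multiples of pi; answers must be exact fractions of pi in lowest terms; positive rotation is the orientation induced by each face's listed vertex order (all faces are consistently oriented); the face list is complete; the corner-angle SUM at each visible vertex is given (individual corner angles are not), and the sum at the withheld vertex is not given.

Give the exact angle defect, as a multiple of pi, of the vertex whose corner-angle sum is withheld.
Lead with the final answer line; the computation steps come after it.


Answer: defect(P2) = (13/12)*pi

V = 4, E = 6, F = 4; chi = V - E + F = 2
Gauss-Bonnet: total defect = 2*pi*chi = 4*pi; visible defects sum to (35/12)*pi


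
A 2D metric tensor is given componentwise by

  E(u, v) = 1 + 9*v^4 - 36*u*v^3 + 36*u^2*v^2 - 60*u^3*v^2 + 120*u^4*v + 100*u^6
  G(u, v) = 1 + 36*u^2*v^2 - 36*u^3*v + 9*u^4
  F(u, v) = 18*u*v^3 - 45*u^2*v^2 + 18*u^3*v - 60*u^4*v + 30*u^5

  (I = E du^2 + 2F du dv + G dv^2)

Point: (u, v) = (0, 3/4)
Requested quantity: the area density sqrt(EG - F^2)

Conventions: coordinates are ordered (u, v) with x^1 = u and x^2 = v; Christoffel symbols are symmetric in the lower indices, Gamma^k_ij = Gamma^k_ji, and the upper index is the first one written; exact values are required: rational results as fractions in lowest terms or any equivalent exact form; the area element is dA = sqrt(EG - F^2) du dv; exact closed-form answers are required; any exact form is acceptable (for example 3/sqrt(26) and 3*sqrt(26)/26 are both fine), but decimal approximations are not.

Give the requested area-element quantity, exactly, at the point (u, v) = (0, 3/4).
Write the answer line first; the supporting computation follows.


Answer: sqrt(EG - F^2) = sqrt(985)/16

E = 985/256, F = 0, G = 1; EG - F^2 = 985/256


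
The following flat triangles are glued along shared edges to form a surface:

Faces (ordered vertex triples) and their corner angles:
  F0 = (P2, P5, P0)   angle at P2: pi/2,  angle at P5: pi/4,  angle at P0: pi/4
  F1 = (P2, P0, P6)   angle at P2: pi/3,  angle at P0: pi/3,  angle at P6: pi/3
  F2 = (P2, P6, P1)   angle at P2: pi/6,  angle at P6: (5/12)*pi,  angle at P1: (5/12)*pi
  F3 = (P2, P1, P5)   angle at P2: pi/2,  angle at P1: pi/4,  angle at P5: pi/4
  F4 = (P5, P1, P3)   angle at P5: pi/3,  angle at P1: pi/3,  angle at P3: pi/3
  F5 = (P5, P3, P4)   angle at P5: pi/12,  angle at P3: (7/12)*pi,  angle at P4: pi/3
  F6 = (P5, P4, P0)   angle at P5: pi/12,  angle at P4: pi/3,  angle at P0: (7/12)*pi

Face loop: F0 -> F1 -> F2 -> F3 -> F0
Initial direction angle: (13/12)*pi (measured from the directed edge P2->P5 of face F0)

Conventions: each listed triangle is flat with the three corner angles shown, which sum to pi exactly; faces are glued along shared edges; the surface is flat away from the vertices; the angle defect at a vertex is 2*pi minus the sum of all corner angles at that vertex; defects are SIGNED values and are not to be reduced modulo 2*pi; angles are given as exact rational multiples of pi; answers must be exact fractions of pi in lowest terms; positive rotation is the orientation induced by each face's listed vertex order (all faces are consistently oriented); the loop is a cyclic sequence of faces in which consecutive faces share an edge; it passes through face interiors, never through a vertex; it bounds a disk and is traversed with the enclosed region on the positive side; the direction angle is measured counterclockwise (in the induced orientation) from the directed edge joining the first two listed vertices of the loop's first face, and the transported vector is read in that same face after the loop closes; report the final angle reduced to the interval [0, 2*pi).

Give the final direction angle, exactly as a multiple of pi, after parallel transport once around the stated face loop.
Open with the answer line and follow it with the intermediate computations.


Answer: final direction angle = (19/12)*pi

enclosed vertex P2: corner angles sum to (3/2)*pi, defect = 2*pi - (3/2)*pi = pi/2
holonomy = initial angle + sum of enclosed defects (mod 2*pi), positive in the induced orientation
final angle = (13/12)*pi + pi/2 = (19/12)*pi (mod 2*pi)


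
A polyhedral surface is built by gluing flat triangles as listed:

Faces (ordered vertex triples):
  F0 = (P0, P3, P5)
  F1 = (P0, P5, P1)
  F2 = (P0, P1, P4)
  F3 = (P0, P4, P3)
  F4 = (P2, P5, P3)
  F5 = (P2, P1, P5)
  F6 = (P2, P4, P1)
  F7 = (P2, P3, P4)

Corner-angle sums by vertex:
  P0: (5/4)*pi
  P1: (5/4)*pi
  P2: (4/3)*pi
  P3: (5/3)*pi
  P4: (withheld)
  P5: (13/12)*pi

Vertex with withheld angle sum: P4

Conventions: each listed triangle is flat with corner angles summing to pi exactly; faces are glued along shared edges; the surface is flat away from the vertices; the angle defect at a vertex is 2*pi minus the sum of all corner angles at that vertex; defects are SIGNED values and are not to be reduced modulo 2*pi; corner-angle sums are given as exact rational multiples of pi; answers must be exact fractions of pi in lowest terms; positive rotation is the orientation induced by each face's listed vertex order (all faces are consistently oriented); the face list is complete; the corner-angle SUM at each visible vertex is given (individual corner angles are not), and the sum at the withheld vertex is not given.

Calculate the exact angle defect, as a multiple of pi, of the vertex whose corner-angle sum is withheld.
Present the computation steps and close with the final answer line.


V = 6, E = 12, F = 8; chi = V - E + F = 2
Gauss-Bonnet: total defect = 2*pi*chi = 4*pi; visible defects sum to (41/12)*pi

Answer: defect(P4) = (7/12)*pi


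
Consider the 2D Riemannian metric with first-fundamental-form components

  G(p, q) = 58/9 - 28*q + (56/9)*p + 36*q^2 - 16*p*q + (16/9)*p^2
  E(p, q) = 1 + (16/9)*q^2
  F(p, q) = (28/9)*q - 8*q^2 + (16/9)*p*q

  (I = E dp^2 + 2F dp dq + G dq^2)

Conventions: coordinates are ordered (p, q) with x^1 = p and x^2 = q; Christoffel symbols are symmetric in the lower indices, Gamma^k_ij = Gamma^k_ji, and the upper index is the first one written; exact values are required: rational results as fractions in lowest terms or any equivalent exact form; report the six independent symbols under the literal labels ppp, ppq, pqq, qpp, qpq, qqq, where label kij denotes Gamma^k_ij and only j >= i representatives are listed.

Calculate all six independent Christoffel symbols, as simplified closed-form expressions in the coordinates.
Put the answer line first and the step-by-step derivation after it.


Answer: Gamma_ppp = 0, Gamma_ppq = 8*q/(8*p^2 - 72*p*q + 28*p + 170*q^2 - 126*q + 29), Gamma_pqq = -36*q/(8*p^2 - 72*p*q + 28*p + 170*q^2 - 126*q + 29), Gamma_qpp = 0, Gamma_qpq = (8*p - 36*q + 14)/(8*p^2 - 72*p*q + 28*p + 170*q^2 - 126*q + 29), Gamma_qqq = (-36*p + 162*q - 63)/(8*p^2 - 72*p*q + 28*p + 170*q^2 - 126*q + 29)

E = 1 + (16/9)*q^2; F = (28/9)*q - 8*q^2 + (16/9)*p*q; G = 58/9 - 28*q + (56/9)*p + 36*q^2 - 16*p*q + (16/9)*p^2
Gamma^k_ij = (1/2) g^{kl} (d_i g_jl + d_j g_il - d_l g_ij), with g^inv = (1/(EG-F^2)) [[G, -F], [-F, E]]
first partials: E_p = 0, E_q = (32/9)*q, F_p = (16/9)*q, F_q = 28/9 - 16*q + (16/9)*p, G_p = 56/9 - 16*q + (32/9)*p, G_q = -28 + 72*q - 16*p
D = EG - F^2 = 58/9 - 28*q + (56/9)*p + (340/9)*q^2 - 16*p*q + (16/9)*p^2
expanded: Gamma^p_pp = (G E_p - 2F F_p + F E_q)/(2D), Gamma^p_pq = (G E_q - F G_p)/(2D), Gamma^p_qq = (2G F_q - G G_p - F G_q)/(2D), Gamma^q_pp = (2E F_p - E E_q - F E_p)/(2D), Gamma^q_pq = (E G_p - F E_q)/(2D), Gamma^q_qq = (E G_q - 2F F_q + F G_p)/(2D); substitute and cancel common factors


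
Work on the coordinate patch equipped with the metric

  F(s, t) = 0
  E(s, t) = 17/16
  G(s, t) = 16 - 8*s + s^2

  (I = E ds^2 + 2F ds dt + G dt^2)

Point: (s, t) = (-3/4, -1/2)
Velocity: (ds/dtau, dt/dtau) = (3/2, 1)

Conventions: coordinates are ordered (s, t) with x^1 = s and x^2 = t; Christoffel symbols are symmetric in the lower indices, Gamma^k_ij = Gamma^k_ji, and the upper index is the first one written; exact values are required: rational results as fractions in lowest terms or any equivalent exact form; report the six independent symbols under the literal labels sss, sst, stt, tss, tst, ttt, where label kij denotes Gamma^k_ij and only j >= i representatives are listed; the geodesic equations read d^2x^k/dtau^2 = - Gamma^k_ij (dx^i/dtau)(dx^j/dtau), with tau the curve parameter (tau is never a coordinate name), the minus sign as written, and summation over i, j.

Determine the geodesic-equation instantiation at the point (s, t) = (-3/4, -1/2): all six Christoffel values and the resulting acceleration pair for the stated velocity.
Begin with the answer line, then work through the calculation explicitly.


Answer: Gamma_sss = 0, Gamma_sst = 0, Gamma_stt = 76/17, Gamma_tss = 0, Gamma_tst = -4/19, Gamma_ttt = 0; accelerations (d^2s/dtau^2, d^2t/dtau^2) = (-76/17, 12/19)

E = 17/16, F = 0, G = 361/16 at the point
E_s = 0, E_t = 0, F_s = 0, F_t = 0, G_s = -19/2, G_t = 0
EG - F^2 = 6137/256;  g^inv = (256/6137) * [[361/16, 0], [0, 17/16]]
first-kind symbols [ij,l] = (1/2)(d_i g_jl + d_j g_il - d_l g_ij): [ss,s] = E_s/2 = 0, [ss,t] = F_s - E_t/2 = 0, [st,s] = E_t/2 = 0, [st,t] = G_s/2 = -19/4, [tt,s] = F_t - G_s/2 = 19/4, [tt,t] = G_t/2 = 0
Gamma^s_ij = (G*[ij,s] - F*[ij,t])/(EG - F^2), Gamma^t_ij = (E*[ij,t] - F*[ij,s])/(EG - F^2)
Gamma_sss = 0, Gamma_sst = 0, Gamma_stt = 76/17, Gamma_tss = 0, Gamma_tst = -4/19, Gamma_ttt = 0
d^2s/dtau^2 = -(Gamma_sss*(3/2)^2 + 2*Gamma_sst*(3/2)*(1) + Gamma_stt*(1)^2) = -76/17
d^2t/dtau^2 = -(Gamma_tss*(3/2)^2 + 2*Gamma_tst*(3/2)*(1) + Gamma_ttt*(1)^2) = 12/19


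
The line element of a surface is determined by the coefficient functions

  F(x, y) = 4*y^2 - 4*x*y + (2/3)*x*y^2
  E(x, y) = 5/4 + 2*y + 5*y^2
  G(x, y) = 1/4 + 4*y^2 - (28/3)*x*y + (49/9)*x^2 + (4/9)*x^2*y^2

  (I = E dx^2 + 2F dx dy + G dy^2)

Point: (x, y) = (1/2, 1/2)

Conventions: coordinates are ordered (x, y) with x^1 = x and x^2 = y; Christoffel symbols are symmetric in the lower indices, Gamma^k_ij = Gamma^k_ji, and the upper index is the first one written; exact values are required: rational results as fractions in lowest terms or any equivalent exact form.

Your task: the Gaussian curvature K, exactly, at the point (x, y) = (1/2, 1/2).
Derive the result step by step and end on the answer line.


E = 7/2, F = 1/12, G = 11/36, EG - F^2 = 17/16 at the point
E_x = 0, E_y = 7, F_x = -11/6, F_y = 7/3, G_x = 8/9, G_y = -5/9
E_yy = 10, F_xy = -10/3, G_xx = 100/9
Brioschi: K = (det M1 - det M2) / (EG - F^2)^2 with the standard first/second-derivative matrices M1, M2.
M1 = [[-E_yy/2 + F_xy - G_xx/2, E_x/2, F_x - E_y/2], [F_y - G_x/2, E, F], [G_y/2, F, G]] = [[-125/9, 0, -16/3], [17/9, 7/2, 1/12], [-5/18, 1/12, 11/36]]; det M1 = -26933/1296
M2 = [[0, E_y/2, G_x/2], [E_y/2, E, F], [G_x/2, F, G]] = [[0, 7/2, 4/9], [7/2, 7/2, 1/12], [4/9, 1/12, 11/36]]; det M2 = -5411/1296
det M1 - det M2 = -3587/216; K = -3587/216 / (17/16)^2 = -6752/459

Answer: K = -6752/459


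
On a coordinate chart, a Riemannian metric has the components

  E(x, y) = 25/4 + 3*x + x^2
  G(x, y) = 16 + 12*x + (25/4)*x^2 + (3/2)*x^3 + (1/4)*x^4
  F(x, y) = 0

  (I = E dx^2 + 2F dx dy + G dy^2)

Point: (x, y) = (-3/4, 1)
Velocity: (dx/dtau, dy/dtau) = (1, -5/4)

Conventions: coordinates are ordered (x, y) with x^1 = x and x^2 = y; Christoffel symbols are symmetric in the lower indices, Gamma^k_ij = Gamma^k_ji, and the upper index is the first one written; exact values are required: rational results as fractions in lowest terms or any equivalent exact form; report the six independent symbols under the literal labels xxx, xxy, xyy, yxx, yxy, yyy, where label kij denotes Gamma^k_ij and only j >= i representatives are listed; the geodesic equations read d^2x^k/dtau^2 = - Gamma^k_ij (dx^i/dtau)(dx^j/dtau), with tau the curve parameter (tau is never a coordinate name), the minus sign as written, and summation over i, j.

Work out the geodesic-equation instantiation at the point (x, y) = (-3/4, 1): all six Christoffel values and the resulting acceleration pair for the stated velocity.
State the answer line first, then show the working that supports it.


Answer: Gamma_xxx = 12/73, Gamma_xxy = 0, Gamma_xyy = -303/584, Gamma_yxx = 0, Gamma_yxy = 24/101, Gamma_yyy = 0; accelerations (d^2x/dtau^2, d^2y/dtau^2) = (6039/9344, 60/101)

E = 73/16, F = 0, G = 10201/1024 at the point
E_x = 3/2, E_y = 0, F_x = 0, F_y = 0, G_x = 303/64, G_y = 0
EG - F^2 = 744673/16384;  g^inv = (16384/744673) * [[10201/1024, 0], [0, 73/16]]
first-kind symbols [ij,l] = (1/2)(d_i g_jl + d_j g_il - d_l g_ij): [xx,x] = E_x/2 = 3/4, [xx,y] = F_x - E_y/2 = 0, [xy,x] = E_y/2 = 0, [xy,y] = G_x/2 = 303/128, [yy,x] = F_y - G_x/2 = -303/128, [yy,y] = G_y/2 = 0
Gamma^x_ij = (G*[ij,x] - F*[ij,y])/(EG - F^2), Gamma^y_ij = (E*[ij,y] - F*[ij,x])/(EG - F^2)
Gamma_xxx = 12/73, Gamma_xxy = 0, Gamma_xyy = -303/584, Gamma_yxx = 0, Gamma_yxy = 24/101, Gamma_yyy = 0
d^2x/dtau^2 = -(Gamma_xxx*(1)^2 + 2*Gamma_xxy*(1)*(-5/4) + Gamma_xyy*(-5/4)^2) = 6039/9344
d^2y/dtau^2 = -(Gamma_yxx*(1)^2 + 2*Gamma_yxy*(1)*(-5/4) + Gamma_yyy*(-5/4)^2) = 60/101


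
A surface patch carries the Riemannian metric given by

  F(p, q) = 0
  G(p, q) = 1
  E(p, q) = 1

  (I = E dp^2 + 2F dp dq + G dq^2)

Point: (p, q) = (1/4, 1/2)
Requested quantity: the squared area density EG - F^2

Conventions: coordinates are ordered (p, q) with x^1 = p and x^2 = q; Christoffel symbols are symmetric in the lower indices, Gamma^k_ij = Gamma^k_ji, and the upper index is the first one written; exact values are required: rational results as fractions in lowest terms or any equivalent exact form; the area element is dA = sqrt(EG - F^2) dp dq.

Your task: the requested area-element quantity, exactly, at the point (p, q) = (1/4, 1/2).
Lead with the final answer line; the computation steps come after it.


Answer: EG - F^2 = 1

E = 1, F = 0, G = 1; EG - F^2 = 1


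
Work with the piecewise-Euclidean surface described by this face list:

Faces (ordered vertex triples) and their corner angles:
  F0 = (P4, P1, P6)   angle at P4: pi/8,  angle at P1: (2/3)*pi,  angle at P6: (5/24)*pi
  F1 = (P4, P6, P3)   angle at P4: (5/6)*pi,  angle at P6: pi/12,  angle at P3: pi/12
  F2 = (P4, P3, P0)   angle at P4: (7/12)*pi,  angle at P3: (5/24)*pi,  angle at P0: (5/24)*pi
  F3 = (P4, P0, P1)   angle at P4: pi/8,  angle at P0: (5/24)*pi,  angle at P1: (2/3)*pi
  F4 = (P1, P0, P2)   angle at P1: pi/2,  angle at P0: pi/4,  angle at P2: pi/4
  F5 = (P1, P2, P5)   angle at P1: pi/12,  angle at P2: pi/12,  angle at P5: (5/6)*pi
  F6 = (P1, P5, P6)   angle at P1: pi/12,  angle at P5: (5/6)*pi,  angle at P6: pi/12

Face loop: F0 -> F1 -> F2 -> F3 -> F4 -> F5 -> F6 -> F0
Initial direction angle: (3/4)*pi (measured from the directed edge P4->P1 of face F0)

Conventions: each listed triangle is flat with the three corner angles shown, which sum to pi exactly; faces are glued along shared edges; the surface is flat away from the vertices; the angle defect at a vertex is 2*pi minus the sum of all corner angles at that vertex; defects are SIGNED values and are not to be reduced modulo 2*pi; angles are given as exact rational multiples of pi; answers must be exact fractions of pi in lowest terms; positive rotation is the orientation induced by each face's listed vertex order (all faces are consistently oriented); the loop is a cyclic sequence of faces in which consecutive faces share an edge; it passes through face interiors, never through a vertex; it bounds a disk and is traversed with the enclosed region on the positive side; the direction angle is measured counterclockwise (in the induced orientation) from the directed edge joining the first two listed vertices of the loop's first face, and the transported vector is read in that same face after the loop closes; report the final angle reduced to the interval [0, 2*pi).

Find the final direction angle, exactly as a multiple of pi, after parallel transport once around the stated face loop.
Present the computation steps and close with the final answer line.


enclosed vertex P1: corner angles sum to 2*pi, defect = 2*pi - 2*pi = 0
enclosed vertex P4: corner angles sum to (5/3)*pi, defect = 2*pi - (5/3)*pi = pi/3
final direction = starting direction + enclosed defect total, reduced mod 2*pi (induced orientation)
final angle = (3/4)*pi + pi/3 = (13/12)*pi (mod 2*pi)

Answer: final direction angle = (13/12)*pi


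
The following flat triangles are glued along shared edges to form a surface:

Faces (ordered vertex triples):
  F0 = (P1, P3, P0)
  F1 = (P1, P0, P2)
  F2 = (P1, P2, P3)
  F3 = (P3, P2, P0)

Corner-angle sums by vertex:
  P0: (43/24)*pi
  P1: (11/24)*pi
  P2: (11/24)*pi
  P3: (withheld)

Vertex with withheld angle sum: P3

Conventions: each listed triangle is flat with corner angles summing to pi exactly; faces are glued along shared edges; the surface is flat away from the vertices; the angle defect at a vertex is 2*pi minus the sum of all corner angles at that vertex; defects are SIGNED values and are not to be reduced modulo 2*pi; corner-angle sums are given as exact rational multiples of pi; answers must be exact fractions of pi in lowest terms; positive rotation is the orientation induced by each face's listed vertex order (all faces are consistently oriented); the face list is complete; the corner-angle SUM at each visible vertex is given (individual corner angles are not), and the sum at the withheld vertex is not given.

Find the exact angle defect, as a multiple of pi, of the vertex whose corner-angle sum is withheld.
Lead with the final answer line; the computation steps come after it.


Answer: defect(P3) = (17/24)*pi

V = 4, E = 6, F = 4; chi = V - E + F = 2
Gauss-Bonnet: total defect = 2*pi*chi = 4*pi; visible defects sum to (79/24)*pi


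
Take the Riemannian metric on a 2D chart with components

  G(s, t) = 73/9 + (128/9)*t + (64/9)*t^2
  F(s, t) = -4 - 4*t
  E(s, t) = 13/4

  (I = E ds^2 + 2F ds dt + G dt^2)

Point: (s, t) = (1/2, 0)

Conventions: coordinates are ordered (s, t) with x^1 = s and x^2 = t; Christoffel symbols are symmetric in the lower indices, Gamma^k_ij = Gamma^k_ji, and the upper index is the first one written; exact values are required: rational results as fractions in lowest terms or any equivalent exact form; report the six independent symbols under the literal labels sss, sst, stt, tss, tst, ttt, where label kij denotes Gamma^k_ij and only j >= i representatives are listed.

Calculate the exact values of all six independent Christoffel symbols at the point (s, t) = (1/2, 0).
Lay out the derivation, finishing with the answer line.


E = 13/4, F = -4, G = 73/9 at the point
E_s = 0, E_t = 0, F_s = 0, F_t = -4, G_s = 0, G_t = 128/9
EG - F^2 = 373/36;  g^inv = (36/373) * [[73/9, 4], [4, 13/4]]
first-kind symbols [ij,l] = (1/2)(d_i g_jl + d_j g_il - d_l g_ij): [ss,s] = E_s/2 = 0, [ss,t] = F_s - E_t/2 = 0, [st,s] = E_t/2 = 0, [st,t] = G_s/2 = 0, [tt,s] = F_t - G_s/2 = -4, [tt,t] = G_t/2 = 64/9
Gamma^s_ij = (G*[ij,s] - F*[ij,t])/(EG - F^2), Gamma^t_ij = (E*[ij,t] - F*[ij,s])/(EG - F^2)

Answer: Gamma_sss = 0, Gamma_sst = 0, Gamma_stt = -144/373, Gamma_tss = 0, Gamma_tst = 0, Gamma_ttt = 256/373


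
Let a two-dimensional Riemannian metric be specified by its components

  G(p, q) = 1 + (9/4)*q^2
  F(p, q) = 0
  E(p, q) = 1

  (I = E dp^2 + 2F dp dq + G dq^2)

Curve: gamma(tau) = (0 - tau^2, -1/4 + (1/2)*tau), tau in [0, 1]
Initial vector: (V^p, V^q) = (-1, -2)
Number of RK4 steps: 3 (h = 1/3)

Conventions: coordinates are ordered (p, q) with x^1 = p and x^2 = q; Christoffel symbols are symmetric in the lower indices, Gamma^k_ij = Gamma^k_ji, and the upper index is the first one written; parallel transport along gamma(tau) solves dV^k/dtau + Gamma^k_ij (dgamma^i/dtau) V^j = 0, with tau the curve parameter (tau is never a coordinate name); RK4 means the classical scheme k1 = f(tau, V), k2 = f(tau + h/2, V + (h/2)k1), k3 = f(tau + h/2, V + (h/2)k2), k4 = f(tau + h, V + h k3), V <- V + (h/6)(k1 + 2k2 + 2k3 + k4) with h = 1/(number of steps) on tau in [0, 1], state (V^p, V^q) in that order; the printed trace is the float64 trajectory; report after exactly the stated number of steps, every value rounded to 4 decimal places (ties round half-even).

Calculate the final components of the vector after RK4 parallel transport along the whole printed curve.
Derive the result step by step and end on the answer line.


gamma'(tau) = (-2*tau, 1/2); f(tau, V)^k = -Gamma^k_ij(gamma(tau)) gamma'^i(tau) V^j; h = 1/3; intermediate values shown to 6 dp
curve data and Christoffel symbols at the stage parameters:
  tau = 0.000000: gamma = (0.000000, -0.250000), gamma' = (0.000000, 0.500000); Gamma_ppp = 0.000000, Gamma_ppq = 0.000000, Gamma_pqq = 0.000000, Gamma_qpp = 0.000000, Gamma_qpq = 0.000000, Gamma_qqq = -0.493151
  tau = 0.166667: gamma = (-0.027778, -0.166667), gamma' = (-0.333333, 0.500000); Gamma_ppp = 0.000000, Gamma_ppq = 0.000000, Gamma_pqq = 0.000000, Gamma_qpp = 0.000000, Gamma_qpq = 0.000000, Gamma_qqq = -0.352941
  tau = 0.333333: gamma = (-0.111111, -0.083333), gamma' = (-0.666667, 0.500000); Gamma_ppp = 0.000000, Gamma_ppq = 0.000000, Gamma_pqq = 0.000000, Gamma_qpp = 0.000000, Gamma_qpq = 0.000000, Gamma_qqq = -0.184615
  tau = 0.500000: gamma = (-0.250000, 0.000000), gamma' = (-1.000000, 0.500000); Gamma_ppp = 0.000000, Gamma_ppq = 0.000000, Gamma_pqq = 0.000000, Gamma_qpp = 0.000000, Gamma_qpq = 0.000000, Gamma_qqq = 0.000000
  tau = 0.666667: gamma = (-0.444444, 0.083333), gamma' = (-1.333333, 0.500000); Gamma_ppp = 0.000000, Gamma_ppq = 0.000000, Gamma_pqq = 0.000000, Gamma_qpp = 0.000000, Gamma_qpq = 0.000000, Gamma_qqq = 0.184615
  tau = 0.833333: gamma = (-0.694444, 0.166667), gamma' = (-1.666667, 0.500000); Gamma_ppp = 0.000000, Gamma_ppq = 0.000000, Gamma_pqq = 0.000000, Gamma_qpp = 0.000000, Gamma_qpq = 0.000000, Gamma_qqq = 0.352941
  tau = 1.000000: gamma = (-1.000000, 0.250000), gamma' = (-2.000000, 0.500000); Gamma_ppp = 0.000000, Gamma_ppq = 0.000000, Gamma_pqq = 0.000000, Gamma_qpp = 0.000000, Gamma_qpq = 0.000000, Gamma_qqq = 0.493151
step 0: V^p = -1.0000, V^q = -2.0000
step 1: k1 = (0.000000, -0.493151), k2 = (0.000000, -0.367446), k3 = (0.000000, -0.363748), k4 = (0.000000, -0.195808); V <- V + (h/6)(k1 + 2k2 + 2k3 + k4): V^p = -1.0000, V^q = -2.1195
step 2: k1 = (0.000000, -0.195648), k2 = (0.000000, 0.000000), k3 = (0.000000, 0.000000), k4 = (0.000000, 0.195648); V <- V + (h/6)(k1 + 2k2 + 2k3 + k4): V^p = -1.0000, V^q = -2.1195
step 3: k1 = (0.000000, 0.195648), k2 = (0.000000, 0.368278), k3 = (0.000000, 0.363201), k4 = (0.000000, 0.492769); V <- V + (h/6)(k1 + 2k2 + 2k3 + k4): V^p = -1.0000, V^q = -2.0000

Answer: V^p = -1.0000, V^q = -2.0000


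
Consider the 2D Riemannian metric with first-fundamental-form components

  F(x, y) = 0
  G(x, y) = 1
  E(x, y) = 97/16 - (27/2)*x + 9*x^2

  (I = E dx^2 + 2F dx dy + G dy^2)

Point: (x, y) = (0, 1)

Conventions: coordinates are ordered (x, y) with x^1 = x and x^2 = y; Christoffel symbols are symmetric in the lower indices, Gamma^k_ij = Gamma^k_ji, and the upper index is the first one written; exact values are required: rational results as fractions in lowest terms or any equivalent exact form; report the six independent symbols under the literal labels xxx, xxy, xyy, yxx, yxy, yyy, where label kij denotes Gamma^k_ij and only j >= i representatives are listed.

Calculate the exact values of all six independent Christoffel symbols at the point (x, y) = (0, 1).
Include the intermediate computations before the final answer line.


E = 97/16, F = 0, G = 1 at the point
E_x = -27/2, E_y = 0, F_x = 0, F_y = 0, G_x = 0, G_y = 0
EG - F^2 = 97/16;  g^inv = (16/97) * [[1, 0], [0, 97/16]]
first-kind symbols [ij,l] = (1/2)(d_i g_jl + d_j g_il - d_l g_ij): [xx,x] = E_x/2 = -27/4, [xx,y] = F_x - E_y/2 = 0, [xy,x] = E_y/2 = 0, [xy,y] = G_x/2 = 0, [yy,x] = F_y - G_x/2 = 0, [yy,y] = G_y/2 = 0
Gamma^x_ij = (G*[ij,x] - F*[ij,y])/(EG - F^2), Gamma^y_ij = (E*[ij,y] - F*[ij,x])/(EG - F^2)

Answer: Gamma_xxx = -108/97, Gamma_xxy = 0, Gamma_xyy = 0, Gamma_yxx = 0, Gamma_yxy = 0, Gamma_yyy = 0


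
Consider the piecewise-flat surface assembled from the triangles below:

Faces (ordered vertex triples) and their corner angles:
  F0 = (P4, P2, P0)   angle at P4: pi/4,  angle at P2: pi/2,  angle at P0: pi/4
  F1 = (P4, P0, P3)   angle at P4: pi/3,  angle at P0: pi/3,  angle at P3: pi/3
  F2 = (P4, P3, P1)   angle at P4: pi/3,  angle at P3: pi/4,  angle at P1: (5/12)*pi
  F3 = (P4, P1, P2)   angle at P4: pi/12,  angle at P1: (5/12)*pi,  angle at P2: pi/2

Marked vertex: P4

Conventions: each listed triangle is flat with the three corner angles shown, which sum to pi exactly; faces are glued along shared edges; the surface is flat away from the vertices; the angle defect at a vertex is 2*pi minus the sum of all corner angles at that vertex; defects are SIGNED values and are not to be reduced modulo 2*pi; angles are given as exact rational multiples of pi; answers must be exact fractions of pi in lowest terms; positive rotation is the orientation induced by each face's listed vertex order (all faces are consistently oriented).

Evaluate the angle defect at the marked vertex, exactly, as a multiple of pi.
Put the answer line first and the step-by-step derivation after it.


Answer: defect(P4) = pi

Sum of corner angles at P4: pi
defect = 2*pi - pi


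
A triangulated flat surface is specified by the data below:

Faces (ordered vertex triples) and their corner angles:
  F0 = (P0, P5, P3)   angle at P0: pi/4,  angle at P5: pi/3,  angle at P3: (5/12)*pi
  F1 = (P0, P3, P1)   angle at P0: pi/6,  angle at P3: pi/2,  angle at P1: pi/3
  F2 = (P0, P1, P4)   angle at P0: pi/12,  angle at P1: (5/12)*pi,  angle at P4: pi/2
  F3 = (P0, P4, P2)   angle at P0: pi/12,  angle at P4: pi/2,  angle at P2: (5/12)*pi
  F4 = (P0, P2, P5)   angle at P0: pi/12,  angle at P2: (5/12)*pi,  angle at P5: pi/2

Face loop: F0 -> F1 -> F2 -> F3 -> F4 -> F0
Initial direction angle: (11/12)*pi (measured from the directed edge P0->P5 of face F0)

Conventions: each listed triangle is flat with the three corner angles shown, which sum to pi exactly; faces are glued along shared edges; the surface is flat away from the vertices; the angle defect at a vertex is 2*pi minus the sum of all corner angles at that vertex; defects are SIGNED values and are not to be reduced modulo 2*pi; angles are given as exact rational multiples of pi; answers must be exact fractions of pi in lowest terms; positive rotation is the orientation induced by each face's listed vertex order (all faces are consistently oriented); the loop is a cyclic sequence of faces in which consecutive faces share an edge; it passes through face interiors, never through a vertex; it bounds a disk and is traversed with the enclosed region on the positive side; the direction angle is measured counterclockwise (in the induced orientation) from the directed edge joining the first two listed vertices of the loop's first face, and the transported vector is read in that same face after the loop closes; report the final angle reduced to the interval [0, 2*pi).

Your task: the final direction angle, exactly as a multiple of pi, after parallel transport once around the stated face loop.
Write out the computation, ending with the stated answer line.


enclosed vertex P0: corner angles sum to (2/3)*pi, defect = 2*pi - (2/3)*pi = (4/3)*pi
final direction = starting direction + enclosed defect total, reduced mod 2*pi (induced orientation)
final angle = (11/12)*pi + (4/3)*pi = pi/4 (mod 2*pi)

Answer: final direction angle = pi/4


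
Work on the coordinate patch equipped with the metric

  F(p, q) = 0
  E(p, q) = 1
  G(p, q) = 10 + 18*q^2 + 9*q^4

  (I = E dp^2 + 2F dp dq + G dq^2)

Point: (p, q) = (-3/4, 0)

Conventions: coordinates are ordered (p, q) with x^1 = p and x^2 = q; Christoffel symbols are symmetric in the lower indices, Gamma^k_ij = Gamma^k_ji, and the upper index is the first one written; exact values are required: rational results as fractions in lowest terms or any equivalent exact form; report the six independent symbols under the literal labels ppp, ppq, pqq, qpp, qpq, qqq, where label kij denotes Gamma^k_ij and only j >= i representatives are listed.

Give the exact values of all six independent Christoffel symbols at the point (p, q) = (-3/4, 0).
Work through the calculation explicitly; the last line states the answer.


E = 1, F = 0, G = 10 at the point
E_p = 0, E_q = 0, F_p = 0, F_q = 0, G_p = 0, G_q = 0
EG - F^2 = 10;  g^inv = (1/10) * [[10, 0], [0, 1]]
first-kind symbols [ij,l] = (1/2)(d_i g_jl + d_j g_il - d_l g_ij): [pp,p] = E_p/2 = 0, [pp,q] = F_p - E_q/2 = 0, [pq,p] = E_q/2 = 0, [pq,q] = G_p/2 = 0, [qq,p] = F_q - G_p/2 = 0, [qq,q] = G_q/2 = 0
Gamma^p_ij = (G*[ij,p] - F*[ij,q])/(EG - F^2), Gamma^q_ij = (E*[ij,q] - F*[ij,p])/(EG - F^2)

Answer: Gamma_ppp = 0, Gamma_ppq = 0, Gamma_pqq = 0, Gamma_qpp = 0, Gamma_qpq = 0, Gamma_qqq = 0
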